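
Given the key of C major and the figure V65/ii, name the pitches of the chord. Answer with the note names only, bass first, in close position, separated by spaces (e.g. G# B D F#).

V65/ii is a secondary dominant — the dominant seventh of ii. ii in C major is D, so the applied chord's root is A, a perfect fifth above.
Building a dominant seventh chord on A gives A-C#-E-G.
With the 65 figure the chord is in first inversion; from the bass C# upward in close position it reads C#-E-G-A.

C# E G A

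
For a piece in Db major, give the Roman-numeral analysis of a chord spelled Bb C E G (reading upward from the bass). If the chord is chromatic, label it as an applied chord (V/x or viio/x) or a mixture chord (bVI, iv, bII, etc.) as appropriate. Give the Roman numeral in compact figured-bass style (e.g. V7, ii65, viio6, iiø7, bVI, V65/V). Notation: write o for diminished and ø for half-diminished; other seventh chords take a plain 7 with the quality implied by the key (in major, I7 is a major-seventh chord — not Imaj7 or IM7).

V42/iii

The pitches C-E-G-Bb form a dominant seventh chord rooted on C.
C is not a diatonic chord root with this quality in Db major, but it lies a perfect fifth above F (iii), so the chord functions as an applied dominant of iii.
With Bb in the bass the chord is in third inversion, so the figured bass is 42.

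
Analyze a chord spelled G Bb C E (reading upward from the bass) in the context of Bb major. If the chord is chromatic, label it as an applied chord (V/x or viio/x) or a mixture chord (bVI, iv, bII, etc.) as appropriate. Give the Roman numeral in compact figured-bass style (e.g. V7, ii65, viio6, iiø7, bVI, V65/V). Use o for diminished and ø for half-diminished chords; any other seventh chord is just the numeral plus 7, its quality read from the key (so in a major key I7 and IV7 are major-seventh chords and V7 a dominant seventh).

V43/V

Stacked in thirds the chord is C-E-G-Bb: a dominant seventh chord on C.
C is not a diatonic chord root with this quality in Bb major, but it lies a perfect fifth above F (V), so the chord functions as an applied dominant of V.
With G in the bass the chord is in second inversion, so the figured bass is 43.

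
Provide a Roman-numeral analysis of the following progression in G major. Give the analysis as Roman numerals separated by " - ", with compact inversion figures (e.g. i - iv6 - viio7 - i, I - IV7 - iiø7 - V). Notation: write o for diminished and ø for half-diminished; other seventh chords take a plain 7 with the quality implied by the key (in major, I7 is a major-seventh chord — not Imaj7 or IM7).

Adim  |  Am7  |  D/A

iio - ii7 - V64

Adim is non-diatonic — iio, a mixture chord from G minor.
Am7 has root A, degree 2 in G major, so ii7.
D/A: root D is the dominant; major triad there is V64.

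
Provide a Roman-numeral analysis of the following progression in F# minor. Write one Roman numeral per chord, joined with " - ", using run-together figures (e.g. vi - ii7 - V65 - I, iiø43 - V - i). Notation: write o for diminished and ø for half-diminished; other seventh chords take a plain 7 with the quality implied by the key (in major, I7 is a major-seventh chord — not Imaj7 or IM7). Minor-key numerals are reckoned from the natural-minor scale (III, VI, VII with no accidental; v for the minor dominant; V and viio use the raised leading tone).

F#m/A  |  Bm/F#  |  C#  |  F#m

i6 - iv64 - V - i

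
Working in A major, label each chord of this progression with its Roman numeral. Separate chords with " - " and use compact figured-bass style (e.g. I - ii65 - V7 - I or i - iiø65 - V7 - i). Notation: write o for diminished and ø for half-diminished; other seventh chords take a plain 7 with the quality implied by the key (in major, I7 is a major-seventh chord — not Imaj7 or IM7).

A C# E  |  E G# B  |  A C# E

I - V - I

A-C#-E: root A is the tonic; major triad there is I.
E-G#-B has root E, degree 5 in A major, so V.
A-C#-E has root A, degree 1 in A major, so I.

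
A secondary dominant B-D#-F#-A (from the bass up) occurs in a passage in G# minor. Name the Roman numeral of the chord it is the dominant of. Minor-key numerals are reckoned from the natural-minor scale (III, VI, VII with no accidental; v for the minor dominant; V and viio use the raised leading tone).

VI

The chord is a dominant seventh chord on B.
A dominant resolves down a perfect fifth: B → E. In G# minor, E is scale degree 6, i.e. VI.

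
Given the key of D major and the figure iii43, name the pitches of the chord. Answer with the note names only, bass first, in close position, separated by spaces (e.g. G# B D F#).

C# E F# A

The numeral's case and figure indicate a minor seventh chord. In D major its root, scale degree 3, is F#.
Stacking thirds from F# gives F#-A-C#-E.
The figured bass 43 indicates second inversion, placing the fifth (C#) in the bass: C#-E-F#-A.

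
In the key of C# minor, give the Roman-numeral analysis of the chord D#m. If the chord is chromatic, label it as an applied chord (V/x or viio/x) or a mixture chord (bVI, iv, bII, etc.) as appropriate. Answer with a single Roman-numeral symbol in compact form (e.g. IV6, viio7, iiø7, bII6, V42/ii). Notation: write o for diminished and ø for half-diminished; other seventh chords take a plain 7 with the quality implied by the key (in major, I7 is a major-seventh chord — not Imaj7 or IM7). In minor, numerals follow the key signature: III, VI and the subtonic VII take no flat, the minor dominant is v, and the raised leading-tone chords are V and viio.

Stacked in thirds the chord is D#-F#-A#: a minor triad on D#.
D# is the second degree of C# minor. This is the minor supertonic, borrowed from the parallel major (the Dorian ii).

ii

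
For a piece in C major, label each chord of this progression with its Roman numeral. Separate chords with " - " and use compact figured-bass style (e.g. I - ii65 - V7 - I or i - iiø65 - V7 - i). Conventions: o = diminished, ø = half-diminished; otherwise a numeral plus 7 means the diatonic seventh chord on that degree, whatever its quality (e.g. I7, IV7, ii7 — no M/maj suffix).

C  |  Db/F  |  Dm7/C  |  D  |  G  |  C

I - bII6 - ii42 - V/V - V - I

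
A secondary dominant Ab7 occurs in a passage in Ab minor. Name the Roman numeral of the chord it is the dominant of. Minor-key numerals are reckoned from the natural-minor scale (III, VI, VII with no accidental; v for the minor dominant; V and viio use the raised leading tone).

iv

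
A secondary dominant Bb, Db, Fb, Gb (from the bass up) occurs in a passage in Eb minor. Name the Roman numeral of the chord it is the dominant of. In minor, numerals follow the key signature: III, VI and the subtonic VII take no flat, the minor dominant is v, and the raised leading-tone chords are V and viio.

The chord is a dominant seventh chord on Gb.
A dominant resolves down a perfect fifth: Gb → Cb. In Eb minor, Cb is scale degree 6, i.e. VI.

VI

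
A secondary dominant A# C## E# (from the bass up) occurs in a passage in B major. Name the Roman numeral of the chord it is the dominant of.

The chord is a major triad on A#.
A dominant resolves down a perfect fifth: A# → D#. In B major, D# is scale degree 3, i.e. iii.

iii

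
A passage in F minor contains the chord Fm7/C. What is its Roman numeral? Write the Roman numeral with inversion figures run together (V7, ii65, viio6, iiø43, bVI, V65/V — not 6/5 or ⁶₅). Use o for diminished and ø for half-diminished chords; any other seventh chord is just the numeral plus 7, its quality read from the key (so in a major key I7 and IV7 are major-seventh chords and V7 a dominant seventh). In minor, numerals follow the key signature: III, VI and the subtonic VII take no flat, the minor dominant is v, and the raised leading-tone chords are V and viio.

i43

Stacked in thirds the chord is F-Ab-C-Eb: a minor seventh chord on F.
In F minor, F is the tonic; the diatonic minor seventh chord there is i7.
With C in the bass the chord is in second inversion, so the figured bass is 43.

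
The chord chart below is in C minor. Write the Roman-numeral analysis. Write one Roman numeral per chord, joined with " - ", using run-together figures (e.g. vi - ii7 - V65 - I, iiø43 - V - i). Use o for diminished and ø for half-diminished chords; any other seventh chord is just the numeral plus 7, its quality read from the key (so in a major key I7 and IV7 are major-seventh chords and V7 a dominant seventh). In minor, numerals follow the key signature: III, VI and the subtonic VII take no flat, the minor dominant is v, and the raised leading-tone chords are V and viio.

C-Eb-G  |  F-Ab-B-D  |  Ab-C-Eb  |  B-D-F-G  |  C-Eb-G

i - viio43 - VI - V65 - i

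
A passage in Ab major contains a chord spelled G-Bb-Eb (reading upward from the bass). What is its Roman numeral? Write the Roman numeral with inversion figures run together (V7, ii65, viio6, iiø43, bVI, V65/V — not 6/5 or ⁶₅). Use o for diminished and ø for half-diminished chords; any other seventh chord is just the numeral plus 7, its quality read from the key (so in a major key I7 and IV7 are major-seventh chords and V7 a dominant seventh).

The pitches Eb-G-Bb form a major triad rooted on Eb.
Eb is scale degree 5 in Ab major, and a major triad on that degree is written V.
With G in the bass the chord is in first inversion, so the figured bass is 6.

V6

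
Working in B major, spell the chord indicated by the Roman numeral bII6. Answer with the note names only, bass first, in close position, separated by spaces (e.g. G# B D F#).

E G C

Scale degree 2 in B major is C#; lowering it a half step gives C. bII6 is the Neapolitan sixth — a major triad on the lowered second degree, here in its customary first inversion.
So the chord is C-E-G, a major triad.
With the 6 figure the chord is in first inversion; from the bass E upward in close position it reads E-G-C.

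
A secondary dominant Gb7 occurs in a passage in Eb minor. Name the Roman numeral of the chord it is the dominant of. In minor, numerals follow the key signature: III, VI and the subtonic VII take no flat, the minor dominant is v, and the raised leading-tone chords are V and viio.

VI

The chord is a dominant seventh chord on Gb.
A dominant resolves down a perfect fifth: Gb → Cb. In Eb minor, Cb is scale degree 6, i.e. VI.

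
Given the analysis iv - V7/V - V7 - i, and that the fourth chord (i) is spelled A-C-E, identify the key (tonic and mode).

A minor

The chord Am is a minor triad rooted on A; its label is i.
If A is scale degree 1 and the mode makes that degree carry a minor triad, the tonic is A and the mode is minor.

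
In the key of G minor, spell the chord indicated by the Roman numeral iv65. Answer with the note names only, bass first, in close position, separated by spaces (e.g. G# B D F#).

Eb G Bb C

In G minor, the fourth degree is C, and the diatonic chord built there is a minor seventh chord.
Stacking thirds from C gives C-Eb-G-Bb.
The figured bass 65 indicates first inversion, placing the third (Eb) in the bass: Eb-G-Bb-C.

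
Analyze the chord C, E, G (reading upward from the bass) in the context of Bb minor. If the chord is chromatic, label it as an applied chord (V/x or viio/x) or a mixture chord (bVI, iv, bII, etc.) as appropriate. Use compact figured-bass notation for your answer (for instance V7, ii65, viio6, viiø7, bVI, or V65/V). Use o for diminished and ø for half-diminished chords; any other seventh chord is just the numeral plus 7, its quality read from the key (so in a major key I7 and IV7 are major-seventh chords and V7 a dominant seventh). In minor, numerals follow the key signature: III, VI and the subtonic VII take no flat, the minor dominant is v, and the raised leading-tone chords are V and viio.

The pitches C-E-G form a major triad rooted on C.
C is not a diatonic chord root with this quality in Bb minor, but it lies a perfect fifth above F (V), so the chord functions as an applied dominant of V.

V/V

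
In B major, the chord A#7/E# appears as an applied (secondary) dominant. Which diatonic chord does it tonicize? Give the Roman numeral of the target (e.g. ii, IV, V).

The chord is a dominant seventh chord on A#.
A dominant resolves down a perfect fifth: A# → D#. In B major, D# is scale degree 3, i.e. iii.

iii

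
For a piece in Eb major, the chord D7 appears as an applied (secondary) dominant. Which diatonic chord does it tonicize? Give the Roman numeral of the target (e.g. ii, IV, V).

iii

The chord is a dominant seventh chord on D.
A dominant resolves down a perfect fifth: D → G. In Eb major, G is scale degree 3, i.e. iii.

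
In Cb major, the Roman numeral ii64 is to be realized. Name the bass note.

ii in Cb major has root Db; the chord is Db-Fb-Ab.
The figure 64 means second inversion — the fifth is in the bass.

Ab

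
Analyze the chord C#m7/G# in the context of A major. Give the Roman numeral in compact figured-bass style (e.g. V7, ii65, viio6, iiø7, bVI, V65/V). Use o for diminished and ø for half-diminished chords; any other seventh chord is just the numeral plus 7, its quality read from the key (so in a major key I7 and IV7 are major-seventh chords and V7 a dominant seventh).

iii43

The pitches C#-E-G#-B form a minor seventh chord rooted on C#.
C# is scale degree 3 in A major, and a minor seventh chord on that degree is written iii7.
With G# in the bass the chord is in second inversion, so the figured bass is 43.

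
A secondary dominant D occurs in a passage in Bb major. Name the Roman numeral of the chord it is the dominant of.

vi

The chord is a major triad on D.
A dominant resolves down a perfect fifth: D → G. In Bb major, G is scale degree 6, i.e. vi.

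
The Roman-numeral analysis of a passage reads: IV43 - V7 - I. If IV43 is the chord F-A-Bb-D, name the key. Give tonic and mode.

F major

IV43 is given as F-A-Bb-D — a major seventh chord with root Bb.
Counting down 3 scale steps from Bb places the tonic on F; a major seventh chord on degree 4 is diatonic only in major.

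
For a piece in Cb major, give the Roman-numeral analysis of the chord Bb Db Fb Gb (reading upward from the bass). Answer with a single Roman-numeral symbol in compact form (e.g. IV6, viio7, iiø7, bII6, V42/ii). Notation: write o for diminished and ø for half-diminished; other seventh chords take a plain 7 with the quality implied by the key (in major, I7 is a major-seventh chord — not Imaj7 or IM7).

The pitches Gb-Bb-Db-Fb form a dominant seventh chord rooted on Gb.
Gb is scale degree 5 in Cb major, and a dominant seventh chord on that degree is written V7.
With Bb in the bass the chord is in first inversion, so the figured bass is 65.

V65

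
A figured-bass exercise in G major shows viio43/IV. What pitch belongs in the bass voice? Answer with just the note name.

The applied chord viio43/IV is rooted on B: B-D-F-Ab.
The figure 43 means second inversion — the fifth is in the bass.

F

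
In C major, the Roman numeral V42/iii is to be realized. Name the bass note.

A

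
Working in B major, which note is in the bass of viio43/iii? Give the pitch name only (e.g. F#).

G#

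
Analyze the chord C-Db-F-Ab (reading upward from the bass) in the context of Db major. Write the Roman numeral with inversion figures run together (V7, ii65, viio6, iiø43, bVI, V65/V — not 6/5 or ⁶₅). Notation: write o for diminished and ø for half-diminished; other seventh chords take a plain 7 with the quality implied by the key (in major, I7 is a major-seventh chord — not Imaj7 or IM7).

I42

The pitches Db-F-Ab-C form a major seventh chord rooted on Db.
In Db major, Db is the tonic; the diatonic major seventh chord there is I7.
With C in the bass the chord is in third inversion, so the figured bass is 42.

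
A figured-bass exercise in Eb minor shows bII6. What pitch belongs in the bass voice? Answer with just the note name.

Ab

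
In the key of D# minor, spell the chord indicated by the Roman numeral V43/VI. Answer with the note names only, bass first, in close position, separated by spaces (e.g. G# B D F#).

C# E F# A#

The slash means an applied dominant: we want the dominant of VI. In D# minor, VI is B major, and its dominant is built on F#.
Building a dominant seventh chord on F# gives F#-A#-C#-E.
The figured bass 43 indicates second inversion, placing the fifth (C#) in the bass: C#-E-F#-A#.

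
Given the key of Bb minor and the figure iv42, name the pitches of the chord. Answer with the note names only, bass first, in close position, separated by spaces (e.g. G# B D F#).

Db Eb Gb Bb

In Bb minor, the subdominant is Eb, and the diatonic chord built there is a minor seventh chord.
That chord is spelled Eb-Gb-Bb-Db.
The figured bass 42 indicates third inversion, placing the seventh (Db) in the bass: Db-Eb-Gb-Bb.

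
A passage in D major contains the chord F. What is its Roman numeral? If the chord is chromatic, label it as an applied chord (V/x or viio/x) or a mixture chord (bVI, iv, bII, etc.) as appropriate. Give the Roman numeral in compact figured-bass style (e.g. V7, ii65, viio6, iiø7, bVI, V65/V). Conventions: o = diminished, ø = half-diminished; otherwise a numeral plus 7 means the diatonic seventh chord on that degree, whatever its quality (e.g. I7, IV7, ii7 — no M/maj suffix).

bIII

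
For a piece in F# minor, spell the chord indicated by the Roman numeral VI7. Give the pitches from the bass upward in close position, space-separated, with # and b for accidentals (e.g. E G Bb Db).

D F# A C#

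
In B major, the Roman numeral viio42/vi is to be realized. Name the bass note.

The applied chord viio42/vi is rooted on F##: F##-A#-C#-E.
The figure 42 means third inversion — the seventh is in the bass.

E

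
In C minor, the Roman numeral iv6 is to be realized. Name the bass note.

iv in C minor has root F; the chord is F-Ab-C.
The figure 6 means first inversion — the third is in the bass.

Ab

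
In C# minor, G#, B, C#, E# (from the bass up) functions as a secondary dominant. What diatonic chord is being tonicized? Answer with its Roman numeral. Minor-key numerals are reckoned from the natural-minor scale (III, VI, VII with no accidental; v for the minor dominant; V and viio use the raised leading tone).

The chord is a dominant seventh chord on C#.
A dominant resolves down a perfect fifth: C# → F#. In C# minor, F# is scale degree 4, i.e. iv.

iv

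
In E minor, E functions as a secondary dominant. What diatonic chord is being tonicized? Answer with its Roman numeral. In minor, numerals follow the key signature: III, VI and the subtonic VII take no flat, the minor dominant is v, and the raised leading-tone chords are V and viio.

iv

The chord is a major triad on E.
A dominant resolves down a perfect fifth: E → A. In E minor, A is scale degree 4, i.e. iv.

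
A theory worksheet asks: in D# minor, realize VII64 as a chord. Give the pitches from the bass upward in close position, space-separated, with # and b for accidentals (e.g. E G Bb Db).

G# C# E#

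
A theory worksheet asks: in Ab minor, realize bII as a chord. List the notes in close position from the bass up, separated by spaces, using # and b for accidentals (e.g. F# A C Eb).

Scale degree 2 in Ab minor is Bb; lowering it a half step gives Bbb. bII is the Neapolitan chord — a major triad on the lowered second degree.
So the chord is Bbb-Db-Fb.

Bbb Db Fb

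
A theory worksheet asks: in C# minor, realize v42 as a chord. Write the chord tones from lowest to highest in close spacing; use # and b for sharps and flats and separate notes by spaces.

F# G# B D#

In C# minor, the fifth degree is G#, and the diatonic chord built there is a minor seventh chord.
Stacking thirds from G# gives G#-B-D#-F#.
The figured bass 42 indicates third inversion, placing the seventh (F#) in the bass: F#-G#-B-D#.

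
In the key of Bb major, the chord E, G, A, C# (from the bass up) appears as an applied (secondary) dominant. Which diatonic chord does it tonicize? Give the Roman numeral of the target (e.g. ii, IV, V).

The chord is a dominant seventh chord on A.
A dominant resolves down a perfect fifth: A → D. In Bb major, D is scale degree 3, i.e. iii.

iii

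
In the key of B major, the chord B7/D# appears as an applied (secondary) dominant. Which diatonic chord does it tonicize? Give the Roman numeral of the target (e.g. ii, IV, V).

The chord is a dominant seventh chord on B.
A dominant resolves down a perfect fifth: B → E. In B major, E is scale degree 4, i.e. IV.

IV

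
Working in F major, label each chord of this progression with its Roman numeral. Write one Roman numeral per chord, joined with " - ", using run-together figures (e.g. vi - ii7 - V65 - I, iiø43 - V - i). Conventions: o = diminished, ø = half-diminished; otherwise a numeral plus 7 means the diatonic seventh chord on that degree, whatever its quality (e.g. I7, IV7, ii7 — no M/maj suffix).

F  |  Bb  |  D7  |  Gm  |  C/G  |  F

F: root F is the tonic; major triad there is I.
Bb has root Bb, degree 4 in F major, so IV.
D7: chromatic; D is V of ii, so V7/ii.
Gm: minor triad on G = scale degree 2 → ii.
C/G has root C, degree 5 in F major, so V64.
F: root F is the tonic; major triad there is I.

I - IV - V7/ii - ii - V64 - I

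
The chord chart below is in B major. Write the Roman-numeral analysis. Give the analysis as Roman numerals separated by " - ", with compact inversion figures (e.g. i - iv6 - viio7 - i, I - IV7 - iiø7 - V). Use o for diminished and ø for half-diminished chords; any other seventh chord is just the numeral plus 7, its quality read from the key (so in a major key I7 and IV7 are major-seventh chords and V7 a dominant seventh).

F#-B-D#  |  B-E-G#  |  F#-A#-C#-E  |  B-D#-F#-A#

F#-B-D# has root B, degree 1 in B major, so I64.
B-E-G#: major triad on E = scale degree 4 → IV64.
F#-A#-C#-E: dominant seventh chord on F# = scale degree 5 → V7.
B-D#-F#-A# has root B, degree 1 in B major, so I7.

I64 - IV64 - V7 - I7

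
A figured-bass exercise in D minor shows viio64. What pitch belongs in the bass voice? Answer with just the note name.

viio in D minor has root C#; the chord is C#-E-G.
The figure 64 means second inversion — the fifth is in the bass.

G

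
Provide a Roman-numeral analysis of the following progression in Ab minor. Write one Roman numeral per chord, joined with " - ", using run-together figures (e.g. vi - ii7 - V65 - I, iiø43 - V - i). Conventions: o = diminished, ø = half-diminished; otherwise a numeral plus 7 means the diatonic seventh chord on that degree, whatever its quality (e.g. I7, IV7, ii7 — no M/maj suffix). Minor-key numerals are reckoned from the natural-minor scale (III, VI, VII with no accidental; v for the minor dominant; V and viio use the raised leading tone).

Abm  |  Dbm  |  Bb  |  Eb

Abm has root Ab, degree 1 in Ab minor, so i.
Dbm: root Db is the subdominant; minor triad there is iv.
Bb is the secondary dominant of V (major triad on Bb): V/V.
Eb: root Eb is the dominant; major triad there is V.

i - iv - V/V - V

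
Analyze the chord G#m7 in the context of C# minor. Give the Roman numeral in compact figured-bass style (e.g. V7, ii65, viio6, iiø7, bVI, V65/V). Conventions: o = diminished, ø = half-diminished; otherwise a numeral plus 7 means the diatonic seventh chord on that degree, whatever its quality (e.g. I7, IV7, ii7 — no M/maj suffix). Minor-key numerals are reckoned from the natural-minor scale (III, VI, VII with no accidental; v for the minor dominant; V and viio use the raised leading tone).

v7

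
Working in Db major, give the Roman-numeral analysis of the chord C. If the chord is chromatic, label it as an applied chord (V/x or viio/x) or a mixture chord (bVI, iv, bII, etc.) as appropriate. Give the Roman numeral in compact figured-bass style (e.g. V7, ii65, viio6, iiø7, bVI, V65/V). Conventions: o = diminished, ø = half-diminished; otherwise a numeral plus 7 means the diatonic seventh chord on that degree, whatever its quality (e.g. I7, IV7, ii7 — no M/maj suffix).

V/iii

The pitches C-E-G form a major triad rooted on C.
C is not a diatonic chord root with this quality in Db major, but it lies a perfect fifth above F (iii), so the chord functions as an applied dominant of iii.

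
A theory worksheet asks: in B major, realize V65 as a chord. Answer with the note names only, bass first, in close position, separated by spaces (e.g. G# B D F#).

A# C# E F#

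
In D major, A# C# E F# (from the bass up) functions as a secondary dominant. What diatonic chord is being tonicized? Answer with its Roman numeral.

vi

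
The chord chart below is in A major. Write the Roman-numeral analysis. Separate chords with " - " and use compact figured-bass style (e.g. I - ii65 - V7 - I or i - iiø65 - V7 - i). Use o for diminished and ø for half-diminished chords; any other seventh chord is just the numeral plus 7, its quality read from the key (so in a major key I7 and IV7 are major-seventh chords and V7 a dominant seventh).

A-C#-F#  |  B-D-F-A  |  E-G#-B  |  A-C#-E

vi6 - iiø7 - V - I

A-C#-F#: minor triad on F# = scale degree 6 → vi6.
B-D-F-A: half-diminished seventh chord on B — chromatic; iiø7 (borrowed from the parallel minor).
E-G#-B: major triad on E = scale degree 5 → V.
A-C#-E: root A is the tonic; major triad there is I.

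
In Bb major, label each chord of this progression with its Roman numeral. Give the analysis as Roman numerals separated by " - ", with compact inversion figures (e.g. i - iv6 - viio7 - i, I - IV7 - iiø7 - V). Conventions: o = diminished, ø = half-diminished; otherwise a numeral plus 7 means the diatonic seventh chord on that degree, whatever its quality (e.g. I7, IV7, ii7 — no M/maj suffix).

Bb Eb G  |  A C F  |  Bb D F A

IV64 - V6 - I7

Bb-Eb-G has root Eb, degree 4 in Bb major, so IV64.
A-C-F: root F is the dominant; major triad there is V6.
Bb-D-F-A: major seventh chord on Bb = scale degree 1 → I7.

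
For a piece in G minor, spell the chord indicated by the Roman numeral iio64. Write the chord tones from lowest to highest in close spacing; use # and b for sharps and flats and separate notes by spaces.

Eb A C

In G minor, scale degree 2 is A, and the diatonic chord built there is a diminished triad.
That chord is spelled A-C-Eb.
With the 64 figure the chord is in second inversion; from the bass Eb upward in close position it reads Eb-A-C.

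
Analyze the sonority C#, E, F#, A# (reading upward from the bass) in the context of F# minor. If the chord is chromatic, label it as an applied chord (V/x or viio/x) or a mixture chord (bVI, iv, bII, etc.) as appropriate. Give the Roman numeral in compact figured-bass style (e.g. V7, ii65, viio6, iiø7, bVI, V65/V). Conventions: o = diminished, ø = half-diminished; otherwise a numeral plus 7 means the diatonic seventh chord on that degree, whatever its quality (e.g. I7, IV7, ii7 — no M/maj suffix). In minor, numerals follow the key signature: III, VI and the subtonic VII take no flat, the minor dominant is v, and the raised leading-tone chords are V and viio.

V43/iv

Stacked in thirds the chord is F#-A#-C#-E: a dominant seventh chord on F#.
F# is not a diatonic chord root with this quality in F# minor, but it lies a perfect fifth above B (iv), so the chord functions as an applied dominant of iv.
With C# in the bass the chord is in second inversion, so the figured bass is 43.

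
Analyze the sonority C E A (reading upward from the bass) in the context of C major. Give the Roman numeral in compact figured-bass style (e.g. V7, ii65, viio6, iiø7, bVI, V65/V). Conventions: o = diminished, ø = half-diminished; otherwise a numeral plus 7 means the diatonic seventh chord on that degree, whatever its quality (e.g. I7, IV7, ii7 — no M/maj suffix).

The pitches A-C-E form a minor triad rooted on A.
In C major, A is the submediant; the diatonic minor triad there is vi.
With C in the bass the chord is in first inversion, so the figured bass is 6.

vi6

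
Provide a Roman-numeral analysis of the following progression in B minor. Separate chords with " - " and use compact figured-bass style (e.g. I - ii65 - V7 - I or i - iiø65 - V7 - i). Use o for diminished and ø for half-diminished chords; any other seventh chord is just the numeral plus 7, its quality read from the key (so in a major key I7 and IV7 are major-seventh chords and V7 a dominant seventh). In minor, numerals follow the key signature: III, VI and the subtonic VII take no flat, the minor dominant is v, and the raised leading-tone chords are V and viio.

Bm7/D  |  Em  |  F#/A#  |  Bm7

Bm7/D has root B, degree 1 in B minor, so i65.
Em: root E is the subdominant; minor triad there is iv.
F#/A#: major triad on F# = scale degree 5 → V6.
Bm7 has root B, degree 1 in B minor, so i7.

i65 - iv - V6 - i7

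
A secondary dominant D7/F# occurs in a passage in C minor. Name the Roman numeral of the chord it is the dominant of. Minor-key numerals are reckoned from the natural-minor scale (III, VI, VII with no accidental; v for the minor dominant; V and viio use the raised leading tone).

V

The chord is a dominant seventh chord on D.
A dominant resolves down a perfect fifth: D → G. In C minor, G is scale degree 5, i.e. V.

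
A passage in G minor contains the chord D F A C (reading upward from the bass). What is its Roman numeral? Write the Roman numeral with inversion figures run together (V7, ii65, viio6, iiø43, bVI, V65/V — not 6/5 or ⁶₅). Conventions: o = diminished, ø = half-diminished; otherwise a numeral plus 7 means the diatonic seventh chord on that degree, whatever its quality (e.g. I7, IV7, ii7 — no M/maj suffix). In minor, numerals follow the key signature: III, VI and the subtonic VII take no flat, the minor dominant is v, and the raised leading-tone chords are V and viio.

v7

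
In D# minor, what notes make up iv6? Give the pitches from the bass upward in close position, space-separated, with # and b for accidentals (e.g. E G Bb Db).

In D# minor, scale degree 4 is G#, and the diatonic chord built there is a minor triad.
Stacking thirds from G# gives G#-B-D#.
The figured bass 6 indicates first inversion, placing the third (B) in the bass: B-D#-G#.

B D# G#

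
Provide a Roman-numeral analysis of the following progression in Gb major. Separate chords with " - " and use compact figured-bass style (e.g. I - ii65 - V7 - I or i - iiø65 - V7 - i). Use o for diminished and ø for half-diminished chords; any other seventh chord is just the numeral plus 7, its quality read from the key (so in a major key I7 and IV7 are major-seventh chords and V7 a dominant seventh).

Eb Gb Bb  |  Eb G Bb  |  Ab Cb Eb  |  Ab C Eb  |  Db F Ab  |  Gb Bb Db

vi - V/ii - ii - V/V - V - I

Eb-Gb-Bb: minor triad on Eb = scale degree 6 → vi.
Eb-G-Bb: a major triad on Eb, the applied dominant of ii → V/ii.
Ab-Cb-Eb: minor triad on Ab = scale degree 2 → ii.
Ab-C-Eb: a major triad on Ab, the applied dominant of V → V/V.
Db-F-Ab: major triad on Db = scale degree 5 → V.
Gb-Bb-Db: root Gb is the tonic; major triad there is I.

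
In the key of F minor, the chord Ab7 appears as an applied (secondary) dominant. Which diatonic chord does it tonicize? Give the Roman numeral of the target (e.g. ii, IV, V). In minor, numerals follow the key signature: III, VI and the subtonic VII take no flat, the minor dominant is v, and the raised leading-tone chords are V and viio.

The chord is a dominant seventh chord on Ab.
A dominant resolves down a perfect fifth: Ab → Db. In F minor, Db is scale degree 6, i.e. VI.

VI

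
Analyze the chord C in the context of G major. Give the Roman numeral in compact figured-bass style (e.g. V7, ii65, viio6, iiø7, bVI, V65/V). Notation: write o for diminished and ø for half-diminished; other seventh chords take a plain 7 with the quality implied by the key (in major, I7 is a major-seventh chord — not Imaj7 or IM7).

IV

The pitches C-E-G form a major triad rooted on C.
In G major, C is the subdominant; the diatonic major triad there is IV.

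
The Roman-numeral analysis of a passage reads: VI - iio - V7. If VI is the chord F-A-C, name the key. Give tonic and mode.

VI is given as F-A-C — a major triad with root F.
VI on F implies F is the submediant; that puts the tonic at A, and the uppercase numeral fits minor mode.

A minor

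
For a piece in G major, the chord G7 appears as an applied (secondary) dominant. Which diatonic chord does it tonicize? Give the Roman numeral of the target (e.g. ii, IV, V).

IV

The chord is a dominant seventh chord on G.
A dominant resolves down a perfect fifth: G → C. In G major, C is scale degree 4, i.e. IV.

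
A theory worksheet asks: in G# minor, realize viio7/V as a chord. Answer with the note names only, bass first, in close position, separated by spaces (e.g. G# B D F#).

C## E# G# B

viio7/V is a secondary leading-tone chord. The target V is D# in G# minor; the applied chord is rooted a semitone below, on C##.
Building a fully diminished seventh chord on C## gives C##-E#-G#-B.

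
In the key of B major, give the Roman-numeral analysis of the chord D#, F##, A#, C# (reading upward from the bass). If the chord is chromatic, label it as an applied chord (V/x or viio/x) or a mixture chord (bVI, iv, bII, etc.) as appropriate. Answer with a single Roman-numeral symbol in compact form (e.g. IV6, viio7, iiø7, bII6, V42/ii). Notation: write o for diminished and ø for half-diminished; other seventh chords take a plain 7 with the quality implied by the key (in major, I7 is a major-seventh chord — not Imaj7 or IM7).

V7/vi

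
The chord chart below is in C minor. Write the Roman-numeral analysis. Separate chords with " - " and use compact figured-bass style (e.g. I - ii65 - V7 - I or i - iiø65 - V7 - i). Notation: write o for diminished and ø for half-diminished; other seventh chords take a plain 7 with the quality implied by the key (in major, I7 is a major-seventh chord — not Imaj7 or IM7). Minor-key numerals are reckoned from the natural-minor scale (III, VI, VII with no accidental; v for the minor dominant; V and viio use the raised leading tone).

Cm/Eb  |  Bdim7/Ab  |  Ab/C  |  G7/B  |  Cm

Cm/Eb: root C is the tonic; minor triad there is i6.
Bdim7/Ab has root B, degree 7 in C minor, so viio42.
Ab/C has root Ab, degree 6 in C minor, so VI6.
G7/B: dominant seventh chord on G = scale degree 5 → V65.
Cm has root C, degree 1 in C minor, so i.

i6 - viio42 - VI6 - V65 - i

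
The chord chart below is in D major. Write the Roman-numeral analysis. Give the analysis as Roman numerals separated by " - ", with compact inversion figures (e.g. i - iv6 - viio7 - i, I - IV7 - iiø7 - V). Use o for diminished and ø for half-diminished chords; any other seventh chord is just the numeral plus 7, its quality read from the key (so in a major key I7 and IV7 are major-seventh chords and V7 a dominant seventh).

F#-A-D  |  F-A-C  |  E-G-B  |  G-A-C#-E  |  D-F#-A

F#-A-D has root D, degree 1 in D major, so I6.
F-A-C: F with this quality isn't in the key; it's bIII, borrowed from the parallel minor.
E-G-B has root E, degree 2 in D major, so ii.
G-A-C#-E: dominant seventh chord on A = scale degree 5 → V42.
D-F#-A has root D, degree 1 in D major, so I.

I6 - bIII - ii - V42 - I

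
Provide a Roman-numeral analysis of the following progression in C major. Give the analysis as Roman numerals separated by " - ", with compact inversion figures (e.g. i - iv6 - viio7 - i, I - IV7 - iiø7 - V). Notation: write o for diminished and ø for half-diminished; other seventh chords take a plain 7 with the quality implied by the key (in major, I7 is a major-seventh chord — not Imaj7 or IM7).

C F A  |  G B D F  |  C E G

C-F-A: major triad on F = scale degree 4 → IV64.
G-B-D-F: dominant seventh chord on G = scale degree 5 → V7.
C-E-G: major triad on C = scale degree 1 → I.

IV64 - V7 - I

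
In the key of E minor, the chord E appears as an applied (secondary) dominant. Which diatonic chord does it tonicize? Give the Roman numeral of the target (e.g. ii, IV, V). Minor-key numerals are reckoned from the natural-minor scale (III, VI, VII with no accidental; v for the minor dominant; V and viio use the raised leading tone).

The chord is a major triad on E.
A dominant resolves down a perfect fifth: E → A. In E minor, A is scale degree 4, i.e. iv.

iv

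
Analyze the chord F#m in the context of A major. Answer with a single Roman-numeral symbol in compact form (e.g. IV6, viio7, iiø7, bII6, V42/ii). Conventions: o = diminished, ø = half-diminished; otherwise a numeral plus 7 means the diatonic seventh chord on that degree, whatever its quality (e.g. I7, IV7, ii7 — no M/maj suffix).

Stacked in thirds the chord is F#-A-C#: a minor triad on F#.
F# is scale degree 6 in A major, and a minor triad on that degree is written vi.

vi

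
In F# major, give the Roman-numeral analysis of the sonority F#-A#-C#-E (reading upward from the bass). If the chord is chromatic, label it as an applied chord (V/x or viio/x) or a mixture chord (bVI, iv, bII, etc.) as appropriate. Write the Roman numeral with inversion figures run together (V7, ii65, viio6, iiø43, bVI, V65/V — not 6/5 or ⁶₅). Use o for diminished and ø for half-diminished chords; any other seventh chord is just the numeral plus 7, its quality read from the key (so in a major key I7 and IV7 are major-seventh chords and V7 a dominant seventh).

The pitches F#-A#-C#-E form a dominant seventh chord rooted on F#.
F# is not a diatonic chord root with this quality in F# major, but it lies a perfect fifth above B (IV), so the chord functions as an applied dominant of IV.

V7/IV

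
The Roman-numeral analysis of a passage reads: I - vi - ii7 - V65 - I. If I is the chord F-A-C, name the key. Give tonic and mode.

The chord F is a major triad rooted on F; its label is I.
If F is scale degree 1 and the mode makes that degree carry a major triad, the tonic is F and the mode is major.

F major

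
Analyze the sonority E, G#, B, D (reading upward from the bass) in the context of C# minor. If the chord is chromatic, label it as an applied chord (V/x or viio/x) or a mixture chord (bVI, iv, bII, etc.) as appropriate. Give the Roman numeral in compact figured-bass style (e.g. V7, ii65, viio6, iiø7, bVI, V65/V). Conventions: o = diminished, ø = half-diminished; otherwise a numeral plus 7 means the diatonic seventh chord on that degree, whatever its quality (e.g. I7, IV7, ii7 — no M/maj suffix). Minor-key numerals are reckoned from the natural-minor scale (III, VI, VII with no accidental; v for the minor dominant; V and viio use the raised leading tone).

Stacked in thirds the chord is E-G#-B-D: a dominant seventh chord on E.
E is not a diatonic chord root with this quality in C# minor, but it lies a perfect fifth above A (VI), so the chord functions as an applied dominant of VI.

V7/VI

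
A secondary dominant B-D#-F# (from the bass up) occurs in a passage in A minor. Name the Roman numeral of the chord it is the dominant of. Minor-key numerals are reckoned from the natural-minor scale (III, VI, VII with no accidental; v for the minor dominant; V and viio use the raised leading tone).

The chord is a major triad on B.
A dominant resolves down a perfect fifth: B → E. In A minor, E is scale degree 5, i.e. V.

V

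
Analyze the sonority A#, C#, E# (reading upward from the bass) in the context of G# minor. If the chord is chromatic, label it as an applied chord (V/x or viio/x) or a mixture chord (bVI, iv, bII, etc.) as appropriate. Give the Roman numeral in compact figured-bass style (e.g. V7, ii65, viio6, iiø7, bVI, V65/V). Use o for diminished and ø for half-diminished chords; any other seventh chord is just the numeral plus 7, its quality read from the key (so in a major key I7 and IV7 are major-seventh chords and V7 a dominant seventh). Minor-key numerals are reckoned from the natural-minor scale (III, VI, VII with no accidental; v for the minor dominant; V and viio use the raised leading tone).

ii

Stacked in thirds the chord is A#-C#-E#: a minor triad on A#.
A# is the second degree of G# minor. This is the minor supertonic, borrowed from the parallel major (the Dorian ii).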